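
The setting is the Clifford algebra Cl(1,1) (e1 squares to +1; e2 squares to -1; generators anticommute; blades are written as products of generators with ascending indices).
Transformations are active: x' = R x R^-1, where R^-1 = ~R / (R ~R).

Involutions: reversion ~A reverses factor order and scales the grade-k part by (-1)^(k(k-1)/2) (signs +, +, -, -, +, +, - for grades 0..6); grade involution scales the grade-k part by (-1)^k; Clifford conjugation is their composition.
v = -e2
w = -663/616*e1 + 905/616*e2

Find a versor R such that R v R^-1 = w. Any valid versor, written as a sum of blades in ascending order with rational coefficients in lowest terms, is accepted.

R = v + w = -663/616*e1 + 289/616*e2 works: the equal norms (-1) guarantee its sandwich swaps v into w.
Answer: -663/616*e1 + 289/616*e2


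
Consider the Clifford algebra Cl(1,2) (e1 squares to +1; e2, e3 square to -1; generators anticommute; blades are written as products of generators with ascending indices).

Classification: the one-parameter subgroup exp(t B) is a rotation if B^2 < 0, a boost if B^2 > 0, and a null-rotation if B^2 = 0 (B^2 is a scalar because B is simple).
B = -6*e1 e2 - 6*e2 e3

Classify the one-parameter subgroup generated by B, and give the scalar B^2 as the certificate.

B^2 term by term: the squares give (-6)^2*(e1 e2)^2 + (-6)^2*(e2 e3)^2 = 36*(+1) + 36*(-1) = 0 (each basis 2-blade squares to minus the product of its generators' squares); cross terms between blades sharing an index anticommute and cancel. So B^2 = 0.
Answer: null-rotation, certificate B^2 = 0. No conjugation can change B^2 = 0; the sign gives the class.


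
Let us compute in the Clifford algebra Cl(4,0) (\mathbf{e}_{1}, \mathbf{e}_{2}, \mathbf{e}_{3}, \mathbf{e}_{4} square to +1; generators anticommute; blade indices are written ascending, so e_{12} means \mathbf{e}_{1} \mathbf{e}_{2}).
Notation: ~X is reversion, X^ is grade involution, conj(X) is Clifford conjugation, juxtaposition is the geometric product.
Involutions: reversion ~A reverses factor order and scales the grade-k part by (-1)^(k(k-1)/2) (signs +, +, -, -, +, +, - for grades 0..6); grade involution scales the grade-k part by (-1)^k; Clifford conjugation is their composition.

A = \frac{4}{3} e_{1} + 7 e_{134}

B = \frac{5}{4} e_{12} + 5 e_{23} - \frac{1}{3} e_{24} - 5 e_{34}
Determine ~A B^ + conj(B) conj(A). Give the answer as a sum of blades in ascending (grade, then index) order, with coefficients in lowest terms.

first term: -35 e_{1} + \frac{5}{3} e_{2} + 9 e_{123} + \frac{311}{9} e_{124} - \frac{20}{3} e_{134} - \frac{35}{4} e_{234}
second term: -35 e_{1} - \frac{5}{3} e_{2} + \frac{13}{3} e_{123} - \frac{319}{9} e_{124} - \frac{20}{3} e_{134} + \frac{35}{4} e_{234}
Answer: -70 e_{1} + \frac{40}{3} e_{123} - \frac{8}{9} e_{124} - \frac{40}{3} e_{134}


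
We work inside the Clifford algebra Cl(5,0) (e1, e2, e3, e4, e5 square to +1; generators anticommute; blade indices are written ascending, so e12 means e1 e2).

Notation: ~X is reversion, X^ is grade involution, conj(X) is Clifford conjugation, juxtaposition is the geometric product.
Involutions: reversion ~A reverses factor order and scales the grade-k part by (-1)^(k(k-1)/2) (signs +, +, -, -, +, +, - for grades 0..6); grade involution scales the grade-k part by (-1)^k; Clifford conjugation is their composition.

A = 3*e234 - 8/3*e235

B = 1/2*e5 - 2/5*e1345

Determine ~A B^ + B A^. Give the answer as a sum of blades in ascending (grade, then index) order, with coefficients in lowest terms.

first term: -4/3*e23 + 16/15*e124 + 6/5*e125 + 3/2*e2345
second term: 4/3*e23 + 16/15*e124 + 6/5*e125 + 3/2*e2345
Answer: 32/15*e124 + 12/5*e125 + 3*e2345


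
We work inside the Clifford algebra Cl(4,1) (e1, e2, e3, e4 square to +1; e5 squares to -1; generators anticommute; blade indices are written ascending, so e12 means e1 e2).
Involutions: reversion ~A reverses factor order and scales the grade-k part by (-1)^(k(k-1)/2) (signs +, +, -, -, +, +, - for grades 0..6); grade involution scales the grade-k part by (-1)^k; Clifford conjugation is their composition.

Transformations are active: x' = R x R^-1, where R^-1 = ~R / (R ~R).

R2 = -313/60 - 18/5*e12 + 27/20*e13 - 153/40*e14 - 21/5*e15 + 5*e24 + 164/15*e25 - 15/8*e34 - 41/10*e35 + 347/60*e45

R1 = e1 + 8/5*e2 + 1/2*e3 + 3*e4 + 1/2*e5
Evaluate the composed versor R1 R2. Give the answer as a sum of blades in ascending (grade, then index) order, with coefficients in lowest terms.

Distribute over the terms of R1 (each basis-blade product reordered to ascending indices, repeated generators contracted through their squares):
(e1) R2 = -313/60*e1 - 18/5*e2 + 27/20*e3 - 153/40*e4 - 21/5*e5 + 5*e124 + 164/15*e125 - 15/8*e134 - 41/10*e135 + 347/60*e145
(8/5*e2) R2 = 144/25*e1 - 626/75*e2 + 8*e4 + 1312/75*e5 - 54/25*e123 + 153/25*e124 + 168/25*e125 - 3*e234 - 164/25*e235 + 694/75*e245
(1/2*e3) R2 = -27/40*e1 - 313/120*e3 - 15/16*e4 - 41/20*e5 - 9/5*e123 + 153/80*e134 + 21/10*e135 - 5/2*e234 - 82/15*e235 + 347/120*e345
(3*e4) R2 = 459/40*e1 - 15*e2 + 45/8*e3 - 313/20*e4 + 347/20*e5 - 54/5*e124 + 81/20*e134 + 63/5*e145 - 164/5*e245 + 123/10*e345
(1/2*e5) R2 = -21/10*e1 + 82/15*e2 - 41/20*e3 + 347/120*e4 - 313/120*e5 - 9/5*e125 + 27/40*e135 - 153/80*e145 + 5/2*e245 - 15/16*e345
Summing the partial products and collecting blades:
Answer: 2773/300*e1 - 537/25*e2 + 139/60*e3 - 457/48*e4 + 5197/200*e5 - 99/25*e123 + 8/25*e124 + 1189/75*e125 + 327/80*e134 - 53/40*e135 + 3953/240*e145 - 11/2*e234 - 902/75*e235 - 3157/150*e245 + 3421/240*e345


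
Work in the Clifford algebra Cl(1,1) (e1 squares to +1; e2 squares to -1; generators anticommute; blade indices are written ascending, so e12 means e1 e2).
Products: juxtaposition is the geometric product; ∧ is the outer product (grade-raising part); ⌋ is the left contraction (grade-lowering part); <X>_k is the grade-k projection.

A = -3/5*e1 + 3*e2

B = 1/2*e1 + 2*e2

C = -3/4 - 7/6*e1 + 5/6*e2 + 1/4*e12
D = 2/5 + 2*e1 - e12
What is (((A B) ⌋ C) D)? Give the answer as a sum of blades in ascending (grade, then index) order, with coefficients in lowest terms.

step 1: -63/10 - 27/10*e12
step 2: 81/20 + 147/20*e1 - 21/4*e2 - 63/40*e12
step 3: 3579/200 + 1629/100*e1 - 63/10*e2 + 291/50*e12
Answer: 3579/200 + 1629/100*e1 - 63/10*e2 + 291/50*e12


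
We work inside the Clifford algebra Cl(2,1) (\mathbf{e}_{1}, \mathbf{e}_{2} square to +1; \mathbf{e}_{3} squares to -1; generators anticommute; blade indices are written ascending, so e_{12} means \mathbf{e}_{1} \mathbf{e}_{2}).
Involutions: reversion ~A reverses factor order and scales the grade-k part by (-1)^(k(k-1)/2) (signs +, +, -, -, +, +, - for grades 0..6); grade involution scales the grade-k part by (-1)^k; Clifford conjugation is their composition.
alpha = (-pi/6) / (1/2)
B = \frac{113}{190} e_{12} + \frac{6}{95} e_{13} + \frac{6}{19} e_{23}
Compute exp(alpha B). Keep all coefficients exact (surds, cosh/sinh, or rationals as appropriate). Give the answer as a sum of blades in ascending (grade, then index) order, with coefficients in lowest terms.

B^2 term by term: the squares give (\frac{113}{190})^2*(e_{12})^2 + (\frac{6}{95})^2*(e_{13})^2 + (\frac{6}{19})^2*(e_{23})^2 = \frac{12769}{36100}*(-1) + \frac{36}{9025}*(+1) + \frac{36}{361}*(+1) = -\frac{1}{4} (each basis 2-blade squares to minus the product of its generators' squares); cross terms between blades sharing an index anticommute and cancel. So B^2 = -\frac{1}{4}.
B^2 = -\frac{1}{4} — circular case — the even/odd split gives cos and sin: l = \frac{1}{2}, alpha*l = - \frac{\pi}{6}, so exp(alpha B) = cos(- \frac{\pi}{6}) + (sin(- \frac{\pi}{6})/(\frac{1}{2}))*B = \frac{\sqrt{3}}{2} + (-1)*B.
Answer: \frac{\sqrt{3}}{2} - \frac{113}{190} e_{12} - \frac{6}{95} e_{13} - \frac{6}{19} e_{23}


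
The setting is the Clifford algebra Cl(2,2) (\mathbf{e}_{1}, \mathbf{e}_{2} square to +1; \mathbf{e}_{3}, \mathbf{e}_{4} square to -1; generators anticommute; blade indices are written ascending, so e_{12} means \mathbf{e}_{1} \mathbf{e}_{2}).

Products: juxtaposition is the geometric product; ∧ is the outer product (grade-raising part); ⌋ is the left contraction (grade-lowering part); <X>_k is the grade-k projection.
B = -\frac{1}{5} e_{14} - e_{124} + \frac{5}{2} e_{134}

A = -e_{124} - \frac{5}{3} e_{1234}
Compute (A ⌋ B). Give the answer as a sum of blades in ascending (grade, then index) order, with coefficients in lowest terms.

step 1: 1
Answer: 1


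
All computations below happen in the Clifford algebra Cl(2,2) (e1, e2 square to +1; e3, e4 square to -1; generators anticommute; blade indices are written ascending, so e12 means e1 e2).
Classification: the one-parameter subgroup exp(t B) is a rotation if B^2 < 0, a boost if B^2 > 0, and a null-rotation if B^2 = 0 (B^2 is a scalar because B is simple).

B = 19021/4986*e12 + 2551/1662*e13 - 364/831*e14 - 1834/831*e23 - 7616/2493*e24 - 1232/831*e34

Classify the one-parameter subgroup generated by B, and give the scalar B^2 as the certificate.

B^2 term by term: the squares give (19021/4986)^2*(e12)^2 + (2551/1662)^2*(e13)^2 + (-364/831)^2*(e14)^2 + (-1834/831)^2*(e23)^2 + (-7616/2493)^2*(e24)^2 + (-1232/831)^2*(e34)^2 = 361798441/24860196*(-1) + 6507601/2762244*(+1) + 132496/690561*(+1) + 3363556/690561*(+1) + 58003456/6215049*(+1) + 1517824/690561*(-1) = 0 (each basis 2-blade squares to minus the product of its generators' squares); cross terms between blades sharing an index anticommute and cancel; the commuting (index-disjoint) pairs give grade-4 terms 2*c*c'*(blade product), which cancel blade by blade — e1234: -23433872/2071683 + 19428416/2071683 + 1335152/690561 = 0 — confirming B is simple. So B^2 = 0.
Answer: null-rotation, certificate B^2 = 0. Because 0 is invariant under every versor sandwich, the classification follows from its sign alone.


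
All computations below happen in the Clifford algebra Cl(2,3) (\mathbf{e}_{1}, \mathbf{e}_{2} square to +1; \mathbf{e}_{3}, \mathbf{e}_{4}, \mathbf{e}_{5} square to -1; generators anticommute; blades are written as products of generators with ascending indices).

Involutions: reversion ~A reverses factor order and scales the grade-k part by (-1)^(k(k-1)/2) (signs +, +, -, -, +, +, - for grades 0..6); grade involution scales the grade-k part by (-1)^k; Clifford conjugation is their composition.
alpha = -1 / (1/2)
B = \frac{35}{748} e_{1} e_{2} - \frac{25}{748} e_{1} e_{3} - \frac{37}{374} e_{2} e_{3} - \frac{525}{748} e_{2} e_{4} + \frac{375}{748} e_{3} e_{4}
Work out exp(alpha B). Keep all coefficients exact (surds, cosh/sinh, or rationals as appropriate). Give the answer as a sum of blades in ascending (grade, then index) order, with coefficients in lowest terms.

B^2 term by term: the squares give (\frac{35}{748})^2*(e_{1} e_{2})^2 + (-\frac{25}{748})^2*(e_{1} e_{3})^2 + (-\frac{37}{374})^2*(e_{2} e_{3})^2 + (-\frac{525}{748})^2*(e_{2} e_{4})^2 + (\frac{375}{748})^2*(e_{3} e_{4})^2 = \frac{1225}{559504}*(-1) + \frac{625}{559504}*(+1) + \frac{1369}{139876}*(+1) + \frac{275625}{559504}*(+1) + \frac{140625}{559504}*(-1) = \frac{1}{4} (each basis 2-blade squares to minus the product of its generators' squares); cross terms between blades sharing an index anticommute and cancel; the commuting (index-disjoint) pairs give grade-4 terms 2*c*c'*(blade product), which cancel blade by blade — e_{1} e_{2} e_{3} e_{4}: \frac{13125}{279752} - \frac{13125}{279752} = 0 — confirming B is simple. So B^2 = \frac{1}{4}.
B^2 = \frac{1}{4} — hyperbolic case — the even/odd split gives cosh and sinh: l = \frac{1}{2}, alpha*l = -1, so exp(alpha B) = cosh(-1) + (sinh(-1)/(\frac{1}{2}))*B = \cosh{\left(1 \right)} + (- 2 \sinh{\left(1 \right)})*B.
Answer: \cosh{\left(1 \right)} - \frac{35 \sinh{\left(1 \right)}}{374} e_{1} e_{2} + \frac{25 \sinh{\left(1 \right)}}{374} e_{1} e_{3} + \frac{37 \sinh{\left(1 \right)}}{187} e_{2} e_{3} + \frac{525 \sinh{\left(1 \right)}}{374} e_{2} e_{4} - \frac{375 \sinh{\left(1 \right)}}{374} e_{3} e_{4}


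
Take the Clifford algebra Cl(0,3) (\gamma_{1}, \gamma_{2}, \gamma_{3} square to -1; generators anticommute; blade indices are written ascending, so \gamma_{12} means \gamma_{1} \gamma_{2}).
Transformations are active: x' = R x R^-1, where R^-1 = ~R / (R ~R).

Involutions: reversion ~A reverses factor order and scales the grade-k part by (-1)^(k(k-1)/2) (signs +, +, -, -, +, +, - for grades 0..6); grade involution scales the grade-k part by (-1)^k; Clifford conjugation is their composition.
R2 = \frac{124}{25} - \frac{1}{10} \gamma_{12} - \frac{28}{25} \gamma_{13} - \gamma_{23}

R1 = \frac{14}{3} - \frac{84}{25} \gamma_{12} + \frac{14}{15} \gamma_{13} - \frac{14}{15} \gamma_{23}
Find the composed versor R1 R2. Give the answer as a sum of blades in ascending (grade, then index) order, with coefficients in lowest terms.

Distribute over the terms of R1 (each basis-blade product reordered to ascending indices, repeated generators contracted through their squares):
(\frac{14}{3}) R2 = \frac{1736}{75} - \frac{7}{15} \gamma_{12} - \frac{392}{75} \gamma_{13} - \frac{14}{3} \gamma_{23}
(-\frac{84}{25} \gamma_{12}) R2 = -\frac{42}{125} - \frac{10416}{625} \gamma_{12} - \frac{84}{25} \gamma_{13} + \frac{2352}{625} \gamma_{23}
(\frac{14}{15} \gamma_{13}) R2 = \frac{392}{375} - \frac{14}{15} \gamma_{12} + \frac{1736}{375} \gamma_{13} + \frac{7}{75} \gamma_{23}
(-\frac{14}{15} \gamma_{23}) R2 = -\frac{14}{15} - \frac{392}{375} \gamma_{12} + \frac{7}{75} \gamma_{13} - \frac{1736}{375} \gamma_{23}
Summing the partial products and collecting blades:
Answer: \frac{8596}{375} - \frac{35833}{1875} \gamma_{12} - \frac{483}{125} \gamma_{13} - \frac{10199}{1875} \gamma_{23}


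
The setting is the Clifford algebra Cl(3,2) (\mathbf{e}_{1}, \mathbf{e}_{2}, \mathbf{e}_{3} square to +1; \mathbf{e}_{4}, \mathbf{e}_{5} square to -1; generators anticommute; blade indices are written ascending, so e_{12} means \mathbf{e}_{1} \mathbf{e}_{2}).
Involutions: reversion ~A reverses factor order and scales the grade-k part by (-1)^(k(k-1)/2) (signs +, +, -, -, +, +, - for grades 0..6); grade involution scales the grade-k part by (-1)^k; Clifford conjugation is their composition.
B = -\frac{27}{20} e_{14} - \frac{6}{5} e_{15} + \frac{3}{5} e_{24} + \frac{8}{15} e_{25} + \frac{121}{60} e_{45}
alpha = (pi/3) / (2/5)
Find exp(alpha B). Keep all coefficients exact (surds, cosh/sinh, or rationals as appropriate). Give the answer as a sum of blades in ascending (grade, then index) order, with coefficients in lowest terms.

B^2 term by term: the squares give (-\frac{27}{20})^2*(e_{14})^2 + (-\frac{6}{5})^2*(e_{15})^2 + (\frac{3}{5})^2*(e_{24})^2 + (\frac{8}{15})^2*(e_{25})^2 + (\frac{121}{60})^2*(e_{45})^2 = \frac{729}{400}*(+1) + \frac{36}{25}*(+1) + \frac{9}{25}*(+1) + \frac{64}{225}*(+1) + \frac{14641}{3600}*(-1) = -\frac{4}{25} (each basis 2-blade squares to minus the product of its generators' squares); cross terms between blades sharing an index anticommute and cancel; the commuting (index-disjoint) pairs give grade-4 terms 2*c*c'*(blade product), which cancel blade by blade — e_{1245}: \frac{36}{25} - \frac{36}{25} = 0 — confirming B is simple. So B^2 = -\frac{4}{25}.
B^2 = -\frac{4}{25} — since the square is negative, the closed form is circular: l = \frac{2}{5}, alpha*l = \frac{\pi}{3}, so exp(alpha B) = cos(\frac{\pi}{3}) + (sin(\frac{\pi}{3})/(\frac{2}{5}))*B = \frac{1}{2} + (\frac{5 \sqrt{3}}{4})*B.
Answer: \frac{1}{2} - \frac{27 \sqrt{3}}{16} e_{14} - \frac{3 \sqrt{3}}{2} e_{15} + \frac{3 \sqrt{3}}{4} e_{24} + \frac{2 \sqrt{3}}{3} e_{25} + \frac{121 \sqrt{3}}{48} e_{45}


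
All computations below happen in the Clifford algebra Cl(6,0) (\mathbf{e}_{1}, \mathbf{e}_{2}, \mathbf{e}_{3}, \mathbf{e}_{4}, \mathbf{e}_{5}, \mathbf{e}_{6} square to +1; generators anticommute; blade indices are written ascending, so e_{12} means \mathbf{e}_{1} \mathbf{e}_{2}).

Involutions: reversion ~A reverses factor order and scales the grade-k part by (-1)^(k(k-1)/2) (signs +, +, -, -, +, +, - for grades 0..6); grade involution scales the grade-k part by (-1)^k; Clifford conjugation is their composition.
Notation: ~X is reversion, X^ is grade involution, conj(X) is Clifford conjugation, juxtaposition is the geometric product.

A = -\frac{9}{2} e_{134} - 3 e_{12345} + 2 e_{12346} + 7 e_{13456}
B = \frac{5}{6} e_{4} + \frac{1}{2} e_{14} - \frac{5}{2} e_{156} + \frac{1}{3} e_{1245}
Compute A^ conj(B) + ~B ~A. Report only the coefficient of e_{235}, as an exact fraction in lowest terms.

first term: -\frac{5}{4} e_{3} - \frac{15}{4} e_{13} - \frac{35}{2} e_{34} + 3 e_{235} + \frac{4}{3} e_{236} + \frac{25}{6} e_{356} + \frac{5}{2} e_{1235} - \frac{5}{3} e_{1236} + \frac{35}{6} e_{1356} - 5 e_{2345} - \frac{15}{2} e_{2346} - \frac{45}{4} e_{3456}
second term: -\frac{13}{4} e_{3} + \frac{15}{4} e_{13} - \frac{35}{2} e_{34} + \frac{10}{3} e_{236} - \frac{17}{6} e_{356} + \frac{5}{2} e_{1235} - \frac{5}{3} e_{1236} + \frac{35}{6} e_{1356} + 5 e_{2345} + \frac{15}{2} e_{2346} + \frac{45}{4} e_{3456}
Answer: 3


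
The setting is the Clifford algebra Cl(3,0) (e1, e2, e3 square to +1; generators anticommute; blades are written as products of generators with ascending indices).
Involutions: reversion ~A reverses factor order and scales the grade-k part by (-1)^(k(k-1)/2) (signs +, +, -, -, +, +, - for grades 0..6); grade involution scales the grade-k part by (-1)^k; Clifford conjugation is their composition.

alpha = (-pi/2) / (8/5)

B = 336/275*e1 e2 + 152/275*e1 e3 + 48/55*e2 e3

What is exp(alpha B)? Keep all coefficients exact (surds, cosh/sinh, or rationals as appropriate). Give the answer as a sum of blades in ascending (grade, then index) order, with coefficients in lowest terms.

B^2 term by term: the squares give (336/275)^2*(e1 e2)^2 + (152/275)^2*(e1 e3)^2 + (48/55)^2*(e2 e3)^2 = 112896/75625*(-1) + 23104/75625*(-1) + 2304/3025*(-1) = -64/25 (each basis 2-blade squares to minus the product of its generators' squares); cross terms between blades sharing an index anticommute and cancel. So B^2 = -64/25.
B^2 = -64/25 — a negative square means the series sums to a rotation: l = 8/5, alpha*l = -pi/2, so exp(alpha B) = cos(-pi/2) + (sin(-pi/2)/(8/5))*B = 0 + (-5/8)*B.
Answer: -42/55*e1 e2 - 19/55*e1 e3 - 6/11*e2 e3


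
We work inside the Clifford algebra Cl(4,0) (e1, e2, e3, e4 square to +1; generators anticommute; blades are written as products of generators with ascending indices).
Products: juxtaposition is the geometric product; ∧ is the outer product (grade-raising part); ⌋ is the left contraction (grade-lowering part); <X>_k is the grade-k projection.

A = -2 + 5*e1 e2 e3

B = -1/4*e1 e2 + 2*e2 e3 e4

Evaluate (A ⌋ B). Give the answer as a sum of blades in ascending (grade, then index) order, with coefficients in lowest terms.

step 1: 1/2*e1 e2 - 4*e2 e3 e4
Answer: 1/2*e1 e2 - 4*e2 e3 e4


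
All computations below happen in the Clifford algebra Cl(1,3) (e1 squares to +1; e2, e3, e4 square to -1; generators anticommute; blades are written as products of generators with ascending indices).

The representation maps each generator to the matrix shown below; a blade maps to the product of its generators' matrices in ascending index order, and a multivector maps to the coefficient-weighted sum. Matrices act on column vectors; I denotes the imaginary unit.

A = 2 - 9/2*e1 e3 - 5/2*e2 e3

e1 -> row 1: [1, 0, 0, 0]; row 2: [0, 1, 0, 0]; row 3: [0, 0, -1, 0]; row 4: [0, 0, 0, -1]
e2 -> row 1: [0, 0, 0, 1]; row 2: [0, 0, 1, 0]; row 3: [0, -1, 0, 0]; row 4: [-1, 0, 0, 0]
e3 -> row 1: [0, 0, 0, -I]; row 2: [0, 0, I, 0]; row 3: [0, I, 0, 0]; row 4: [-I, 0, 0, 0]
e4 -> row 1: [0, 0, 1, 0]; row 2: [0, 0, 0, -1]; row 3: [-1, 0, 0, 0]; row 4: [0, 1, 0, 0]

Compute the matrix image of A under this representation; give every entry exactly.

Bivector images (products of the table entries): rho(e1 e3) = rho(e1)rho(e3) = row 1: [0, 0, 0, -I]; row 2: [0, 0, I, 0]; row 3: [0, -I, 0, 0]; row 4: [I, 0, 0, 0]; rho(e2 e3) = rho(e2)rho(e3) = row 1: [-I, 0, 0, 0]; row 2: [0, I, 0, 0]; row 3: [0, 0, -I, 0]; row 4: [0, 0, 0, I].
M = (2)*1 + (-9/2)*rho(e1 e3) + (-5/2)*rho(e2 e3), summed entrywise (1 is the identity matrix):
Answer: row 1: [2 + 5*I/2, 0, 0, 9*I/2]; row 2: [0, 2 - 5*I/2, -9*I/2, 0]; row 3: [0, 9*I/2, 2 + 5*I/2, 0]; row 4: [-9*I/2, 0, 0, 2 - 5*I/2]


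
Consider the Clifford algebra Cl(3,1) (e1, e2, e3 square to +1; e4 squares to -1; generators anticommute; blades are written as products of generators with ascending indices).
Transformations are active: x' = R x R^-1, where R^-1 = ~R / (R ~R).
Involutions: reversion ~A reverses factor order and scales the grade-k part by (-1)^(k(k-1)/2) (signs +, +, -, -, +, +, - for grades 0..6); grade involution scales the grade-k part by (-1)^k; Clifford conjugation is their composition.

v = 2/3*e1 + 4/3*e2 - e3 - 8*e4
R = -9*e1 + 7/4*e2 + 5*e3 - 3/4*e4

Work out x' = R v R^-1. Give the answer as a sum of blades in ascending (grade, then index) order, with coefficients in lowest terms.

~R = -9*e1 + 7/4*e2 + 5*e3 - 3/4*e4, and R ~R = 217/2, so R^-1 = ~R / (217/2).
R v = -44/3 - 79/6*e1 e2 + 17/3*e1 e3 + 145/2*e1 e4 - 101/12*e2 e3 - 13*e2 e4 - 163/4*e3 e4
Answer: 1150/651*e1 - 56/31*e2 - 229/651*e3 + 1780/217*e4


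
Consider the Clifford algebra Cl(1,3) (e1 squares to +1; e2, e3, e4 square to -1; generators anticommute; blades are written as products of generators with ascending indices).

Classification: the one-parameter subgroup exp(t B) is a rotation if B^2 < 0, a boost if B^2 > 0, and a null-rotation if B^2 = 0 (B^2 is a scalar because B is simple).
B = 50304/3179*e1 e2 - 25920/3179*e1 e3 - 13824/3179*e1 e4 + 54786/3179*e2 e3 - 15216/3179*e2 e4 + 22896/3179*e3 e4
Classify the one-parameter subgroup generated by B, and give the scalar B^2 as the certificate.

B^2 term by term: the squares give (50304/3179)^2*(e1 e2)^2 + (-25920/3179)^2*(e1 e3)^2 + (-13824/3179)^2*(e1 e4)^2 + (54786/3179)^2*(e2 e3)^2 + (-15216/3179)^2*(e2 e4)^2 + (22896/3179)^2*(e3 e4)^2 = 2530492416/10106041*(+1) + 671846400/10106041*(+1) + 191102976/10106041*(+1) + 3001505796/10106041*(-1) + 231526656/10106041*(-1) + 524226816/10106041*(-1) = -36 (each basis 2-blade squares to minus the product of its generators' squares); cross terms between blades sharing an index anticommute and cancel; the commuting (index-disjoint) pairs give grade-4 terms 2*c*c'*(blade product), which cancel blade by blade — e1 e2 e3 e4: 2303520768/10106041 - 788797440/10106041 - 1514723328/10106041 = 0 — confirming B is simple. So B^2 = -36.
Answer: rotation, certificate B^2 = -36. One invariant decides it: the square -36 survives every conjugation, and its sign is exactly the classification.


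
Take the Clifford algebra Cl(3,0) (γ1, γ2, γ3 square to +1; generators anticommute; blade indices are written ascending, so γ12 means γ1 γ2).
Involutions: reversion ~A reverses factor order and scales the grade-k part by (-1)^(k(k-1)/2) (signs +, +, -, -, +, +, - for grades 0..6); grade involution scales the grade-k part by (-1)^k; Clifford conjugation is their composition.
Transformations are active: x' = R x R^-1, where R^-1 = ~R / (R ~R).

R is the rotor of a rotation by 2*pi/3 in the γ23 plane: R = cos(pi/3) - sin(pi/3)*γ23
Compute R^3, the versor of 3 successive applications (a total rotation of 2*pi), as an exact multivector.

Rotor phase runs at HALF the rotation angle; powers of one rotor simply add phase, so after 3 steps in γ23 the phase is 3*pi/3 = pi and R^3 = cos(pi) - sin(pi)*γ23.
cos(pi) = -1 and sin(pi) = 0, so R^3 = -1. The total rotation 2*pi is 1 full turn, so every vector returns to itself, yet the rotor is -1, on the OTHER sheet of the double cover (an odd number of 2*pi turns).
Answer: -1


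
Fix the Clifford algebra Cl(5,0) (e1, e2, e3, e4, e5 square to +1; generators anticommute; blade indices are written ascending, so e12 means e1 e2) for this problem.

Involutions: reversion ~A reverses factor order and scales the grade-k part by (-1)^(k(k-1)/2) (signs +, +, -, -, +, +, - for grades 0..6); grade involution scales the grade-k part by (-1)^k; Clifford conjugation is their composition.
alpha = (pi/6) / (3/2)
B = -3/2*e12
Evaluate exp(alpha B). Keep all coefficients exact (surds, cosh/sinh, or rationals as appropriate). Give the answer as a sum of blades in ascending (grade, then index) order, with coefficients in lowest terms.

B^2 = (-3/2)^2*(e12)^2 = 9/4*(-1) = -9/4 (a basis 2-blade squares to minus the product of its generators' squares).
B^2 = -9/4 — the series telescopes trigonometrically here: l = 3/2, alpha*l = pi/6, so exp(alpha B) = cos(pi/6) + (sin(pi/6)/(3/2))*B = sqrt(3)/2 + (1/3)*B.
Answer: sqrt(3)/2 - 1/2*e12


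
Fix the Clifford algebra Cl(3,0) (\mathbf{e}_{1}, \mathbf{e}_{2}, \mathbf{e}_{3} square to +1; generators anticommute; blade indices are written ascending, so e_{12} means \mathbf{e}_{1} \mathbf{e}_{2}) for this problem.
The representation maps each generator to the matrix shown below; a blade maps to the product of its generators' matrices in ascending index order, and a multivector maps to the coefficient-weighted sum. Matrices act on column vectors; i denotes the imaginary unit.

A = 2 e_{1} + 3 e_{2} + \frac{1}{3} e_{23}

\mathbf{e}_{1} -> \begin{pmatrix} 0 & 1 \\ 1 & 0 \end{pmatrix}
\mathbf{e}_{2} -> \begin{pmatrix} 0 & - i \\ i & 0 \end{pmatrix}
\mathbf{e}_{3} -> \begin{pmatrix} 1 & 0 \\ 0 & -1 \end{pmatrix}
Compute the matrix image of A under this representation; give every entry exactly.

Bivector images (products of the table entries): rho(e_{23}) = rho(\mathbf{e}_{2})rho(\mathbf{e}_{3}) = \begin{pmatrix} 0 & i \\ i & 0 \end{pmatrix}.
M = (2)*rho(e_{1}) + (3)*rho(e_{2}) + (\frac{1}{3})*rho(e_{23}), summed entrywise:
Answer: \begin{pmatrix} 0 & 2 - \frac{8 i}{3} \\ 2 + \frac{10 i}{3} & 0 \end{pmatrix}


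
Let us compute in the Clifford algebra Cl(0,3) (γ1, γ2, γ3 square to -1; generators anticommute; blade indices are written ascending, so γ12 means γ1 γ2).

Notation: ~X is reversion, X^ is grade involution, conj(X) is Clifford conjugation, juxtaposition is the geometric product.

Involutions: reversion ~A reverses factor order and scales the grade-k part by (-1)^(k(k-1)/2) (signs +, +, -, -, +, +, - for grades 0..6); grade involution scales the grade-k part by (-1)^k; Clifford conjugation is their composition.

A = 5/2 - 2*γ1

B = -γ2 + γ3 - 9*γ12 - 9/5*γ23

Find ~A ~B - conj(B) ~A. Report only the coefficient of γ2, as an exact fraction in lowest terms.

first term: 31/2*γ2 + 5/2*γ3 + 49/2*γ12 - 2*γ13 + 9/2*γ23 - 18/5*γ123
second term: -31/2*γ2 - 5/2*γ3 + 49/2*γ12 - 2*γ13 + 9/2*γ23 - 18/5*γ123
Answer: 31


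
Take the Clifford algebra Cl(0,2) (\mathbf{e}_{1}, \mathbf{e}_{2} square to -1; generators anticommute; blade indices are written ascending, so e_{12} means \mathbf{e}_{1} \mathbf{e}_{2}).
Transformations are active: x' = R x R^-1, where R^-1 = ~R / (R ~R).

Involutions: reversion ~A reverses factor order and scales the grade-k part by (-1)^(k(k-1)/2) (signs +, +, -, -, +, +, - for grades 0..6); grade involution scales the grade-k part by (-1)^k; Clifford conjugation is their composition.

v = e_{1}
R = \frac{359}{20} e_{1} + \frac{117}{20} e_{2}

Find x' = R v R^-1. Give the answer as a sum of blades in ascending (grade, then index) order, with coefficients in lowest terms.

~R = \frac{359}{20} e_{1} + \frac{117}{20} e_{2}, and R ~R = -\frac{14257}{40}, so R^-1 = ~R / (-\frac{14257}{40}).
R v = -\frac{359}{20} - \frac{117}{20} e_{12}
Answer: \frac{57596}{71285} e_{1} + \frac{42003}{71285} e_{2}


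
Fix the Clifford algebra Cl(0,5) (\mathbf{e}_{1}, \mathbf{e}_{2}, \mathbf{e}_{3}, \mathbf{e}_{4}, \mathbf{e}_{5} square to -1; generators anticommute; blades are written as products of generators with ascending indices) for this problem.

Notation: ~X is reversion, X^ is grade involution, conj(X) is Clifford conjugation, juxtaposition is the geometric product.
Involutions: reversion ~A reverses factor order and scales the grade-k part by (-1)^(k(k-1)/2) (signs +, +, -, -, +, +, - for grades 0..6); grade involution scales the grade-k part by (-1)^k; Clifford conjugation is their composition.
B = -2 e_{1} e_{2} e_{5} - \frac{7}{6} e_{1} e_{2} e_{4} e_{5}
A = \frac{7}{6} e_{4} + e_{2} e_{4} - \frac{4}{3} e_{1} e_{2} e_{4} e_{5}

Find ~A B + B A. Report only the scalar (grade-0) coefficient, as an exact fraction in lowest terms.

first term: \frac{14}{9} + \frac{8}{3} e_{4} - \frac{7}{6} e_{1} e_{5} + \frac{49}{36} e_{1} e_{2} e_{5} + 2 e_{1} e_{4} e_{5} - \frac{7}{3} e_{1} e_{2} e_{4} e_{5}
second term: \frac{14}{9} - \frac{8}{3} e_{4} + \frac{7}{6} e_{1} e_{5} - \frac{49}{36} e_{1} e_{2} e_{5} + 2 e_{1} e_{4} e_{5} + \frac{7}{3} e_{1} e_{2} e_{4} e_{5}
Answer: \frac{28}{9}


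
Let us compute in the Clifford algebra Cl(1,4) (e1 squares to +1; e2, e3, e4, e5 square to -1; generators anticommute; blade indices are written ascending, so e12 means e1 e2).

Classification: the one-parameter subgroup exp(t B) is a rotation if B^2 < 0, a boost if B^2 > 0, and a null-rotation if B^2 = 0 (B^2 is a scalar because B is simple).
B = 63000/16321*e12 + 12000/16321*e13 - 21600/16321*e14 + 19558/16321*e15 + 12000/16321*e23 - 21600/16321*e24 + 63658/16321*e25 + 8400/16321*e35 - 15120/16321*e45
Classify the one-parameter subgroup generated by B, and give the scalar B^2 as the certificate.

B^2 term by term: the squares give (63000/16321)^2*(e12)^2 + (12000/16321)^2*(e13)^2 + (-21600/16321)^2*(e14)^2 + (19558/16321)^2*(e15)^2 + (12000/16321)^2*(e23)^2 + (-21600/16321)^2*(e24)^2 + (63658/16321)^2*(e25)^2 + (8400/16321)^2*(e35)^2 + (-15120/16321)^2*(e45)^2 = 3969000000/266375041*(+1) + 144000000/266375041*(+1) + 466560000/266375041*(+1) + 382515364/266375041*(+1) + 144000000/266375041*(-1) + 466560000/266375041*(-1) + 4052340964/266375041*(-1) + 70560000/266375041*(-1) + 228614400/266375041*(-1) = 0 (each basis 2-blade squares to minus the product of its generators' squares); cross terms between blades sharing an index anticommute and cancel; the commuting (index-disjoint) pairs give grade-4 terms 2*c*c'*(blade product), which cancel blade by blade — e1234: 518400000/266375041 - 518400000/266375041 = 0; e1235: 1058400000/266375041 - 1527792000/266375041 + 469392000/266375041 = 0; e1245: -1905120000/266375041 + 2750025600/266375041 - 844905600/266375041 = 0; e1345: -362880000/266375041 + 362880000/266375041 = 0; e2345: -362880000/266375041 + 362880000/266375041 = 0 — confirming B is simple. So B^2 = 0.
Answer: null-rotation, certificate B^2 = 0. Note: conjugating B changes its blade decomposition but never the scalar B^2 = 0, whose sign settles the classification.


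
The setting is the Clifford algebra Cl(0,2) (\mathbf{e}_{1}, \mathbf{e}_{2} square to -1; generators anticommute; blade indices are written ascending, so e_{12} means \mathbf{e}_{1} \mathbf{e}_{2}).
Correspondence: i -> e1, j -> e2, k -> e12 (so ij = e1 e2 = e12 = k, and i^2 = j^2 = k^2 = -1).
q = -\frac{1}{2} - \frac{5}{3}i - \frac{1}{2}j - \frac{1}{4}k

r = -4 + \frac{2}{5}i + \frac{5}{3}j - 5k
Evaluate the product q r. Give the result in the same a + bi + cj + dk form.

In blades: q = -\frac{1}{2} - \frac{5}{3} e_{1} - \frac{1}{2} e_{2} - \frac{1}{4} e_{12}, r = -4 + \frac{2}{5} e_{1} + \frac{5}{3} e_{2} - 5 e_{12}.
Distribute q over r term by term (generator squares from the signature, products reordered to ascending indices): (-\frac{1}{2})*r = 2 - \frac{1}{5} e_{1} - \frac{5}{6} e_{2} + \frac{5}{2} e_{12}; (-\frac{5}{3} e_{1})*r = \frac{2}{3} + \frac{20}{3} e_{1} - \frac{25}{3} e_{2} - \frac{25}{9} e_{12}; (-\frac{1}{2} e_{2})*r = \frac{5}{6} + \frac{5}{2} e_{1} + 2 e_{2} + \frac{1}{5} e_{12}; (-\frac{1}{4} e_{12})*r = -\frac{5}{4} + \frac{5}{12} e_{1} - \frac{1}{10} e_{2} + e_{12}.
Sum: \frac{9}{4} + \frac{563}{60} e_{1} - \frac{109}{15} e_{2} + \frac{83}{90} e_{12}; translating back through the correspondence:
Answer: \frac{9}{4} + \frac{563}{60}i - \frac{109}{15}j + \frac{83}{90}k


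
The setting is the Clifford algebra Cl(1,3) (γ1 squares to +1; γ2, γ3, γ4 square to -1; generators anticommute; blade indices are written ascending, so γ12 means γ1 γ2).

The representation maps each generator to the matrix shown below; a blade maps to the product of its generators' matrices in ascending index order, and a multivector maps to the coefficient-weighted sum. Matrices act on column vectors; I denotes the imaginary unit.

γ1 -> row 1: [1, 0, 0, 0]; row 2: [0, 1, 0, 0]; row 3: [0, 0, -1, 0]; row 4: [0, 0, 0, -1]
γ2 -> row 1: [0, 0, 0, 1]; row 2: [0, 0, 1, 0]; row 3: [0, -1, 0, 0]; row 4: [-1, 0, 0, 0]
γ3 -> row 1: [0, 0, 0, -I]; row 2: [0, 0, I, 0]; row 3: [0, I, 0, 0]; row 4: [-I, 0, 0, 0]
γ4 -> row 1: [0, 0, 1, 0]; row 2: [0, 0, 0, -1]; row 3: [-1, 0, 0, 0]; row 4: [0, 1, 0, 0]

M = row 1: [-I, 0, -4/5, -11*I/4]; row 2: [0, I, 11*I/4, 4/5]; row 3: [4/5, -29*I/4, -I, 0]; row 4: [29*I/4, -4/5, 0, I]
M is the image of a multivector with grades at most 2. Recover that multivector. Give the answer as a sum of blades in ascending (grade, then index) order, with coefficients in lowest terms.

Method: the blade images are trace-orthogonal — tr(rho(e_A) rho(e_B)^-1) = 4 if A = B and 0 otherwise — and rho(e_A)^-1 = (e_A)^2 * rho(e_A) with (e_A)^2 = +1 or -1, so the coefficient of e_A in the preimage is (e_A)^2 * tr(M rho(e_A))/4.
Nonzero projections over blades of grade <= 2: γ3: (γ3)^2 = -1, tr(M rho(γ3)) = 9, coefficient -9/4; γ4: (γ4)^2 = -1, tr(M rho(γ4)) = 16/5, coefficient -4/5; γ13: (γ13)^2 = +1, tr(M rho(γ13)) = 20, coefficient 5; γ23: (γ23)^2 = -1, tr(M rho(γ23)) = -4, coefficient 1. Every other blade of grade <= 2 projects to 0.
Answer: -9/4*γ3 - 4/5*γ4 + 5*γ13 + γ23


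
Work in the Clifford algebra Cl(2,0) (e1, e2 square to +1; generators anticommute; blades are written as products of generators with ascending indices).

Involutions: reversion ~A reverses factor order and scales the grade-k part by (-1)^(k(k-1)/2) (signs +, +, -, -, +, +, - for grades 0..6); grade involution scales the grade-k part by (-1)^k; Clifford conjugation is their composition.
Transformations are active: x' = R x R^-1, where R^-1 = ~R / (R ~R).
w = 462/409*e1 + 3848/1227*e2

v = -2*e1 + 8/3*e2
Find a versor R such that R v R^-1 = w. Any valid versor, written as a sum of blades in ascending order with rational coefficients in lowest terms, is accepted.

Take R = v + w = -356/409*e1 + 7120/1227*e2. Because q(v) = q(w) = 100/9, conjugation by R sends v exactly to w.
Answer: -356/409*e1 + 7120/1227*e2


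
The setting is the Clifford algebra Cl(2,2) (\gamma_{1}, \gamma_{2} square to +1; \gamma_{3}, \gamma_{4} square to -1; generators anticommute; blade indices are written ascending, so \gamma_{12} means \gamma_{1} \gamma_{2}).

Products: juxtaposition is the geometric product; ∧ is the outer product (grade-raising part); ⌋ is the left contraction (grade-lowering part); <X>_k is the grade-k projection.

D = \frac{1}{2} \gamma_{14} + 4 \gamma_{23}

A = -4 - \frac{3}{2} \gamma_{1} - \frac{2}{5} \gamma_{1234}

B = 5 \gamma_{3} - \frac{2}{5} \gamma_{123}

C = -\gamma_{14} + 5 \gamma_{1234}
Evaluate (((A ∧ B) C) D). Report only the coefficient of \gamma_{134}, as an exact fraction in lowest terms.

step 1: -20 \gamma_{3} - \frac{15}{2} \gamma_{13} + \frac{8}{5} \gamma_{123}
step 2: 8 \gamma_{4} + \frac{75}{2} \gamma_{24} - \frac{15}{2} \gamma_{34} + 100 \gamma_{124} - 20 \gamma_{134} - \frac{8}{5} \gamma_{234}
step 3: 4 \gamma_{1} - 50 \gamma_{2} + 10 \gamma_{3} - \frac{32}{5} \gamma_{4} - \frac{75}{4} \gamma_{12} + \frac{15}{4} \gamma_{13} - 30 \gamma_{24} + 150 \gamma_{34} - \frac{4}{5} \gamma_{123} - 80 \gamma_{124} + 400 \gamma_{134} + 32 \gamma_{234}
Answer: 400


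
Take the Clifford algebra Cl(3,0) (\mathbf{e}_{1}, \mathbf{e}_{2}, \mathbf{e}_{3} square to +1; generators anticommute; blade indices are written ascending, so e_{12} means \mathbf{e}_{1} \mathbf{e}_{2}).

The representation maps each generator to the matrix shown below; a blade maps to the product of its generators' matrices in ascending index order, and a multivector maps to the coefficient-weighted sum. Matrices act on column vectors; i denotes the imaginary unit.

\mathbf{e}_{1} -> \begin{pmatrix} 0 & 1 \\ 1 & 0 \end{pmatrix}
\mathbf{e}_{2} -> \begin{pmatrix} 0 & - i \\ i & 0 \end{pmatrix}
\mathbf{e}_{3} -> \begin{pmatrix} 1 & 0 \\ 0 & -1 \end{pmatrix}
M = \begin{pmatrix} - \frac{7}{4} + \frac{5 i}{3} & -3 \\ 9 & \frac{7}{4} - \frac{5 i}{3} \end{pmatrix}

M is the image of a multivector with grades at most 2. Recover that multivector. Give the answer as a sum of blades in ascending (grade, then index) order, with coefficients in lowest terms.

Method: 1, rho(e_{1}), rho(e_{2}), rho(e_{3}) form a trace-orthogonal basis of the 2x2 complex matrices (tr(X Y) = 2 if X = Y, else 0), so M = m0*1 + m1*rho(e_{1}) + m2*rho(e_{2}) + m3*rho(e_{3}) with m0 = tr(M)/2 = 0, m1 = tr(M rho(e_{1}))/2 = 3, m2 = tr(M rho(e_{2}))/2 = - 6 i, m3 = tr(M rho(e_{3}))/2 = - \frac{7}{4} + \frac{5 i}{3}.
Multiplying table entries, the bivector images are rho(e_{12}) = i*rho(e_{3}), rho(e_{13}) = -i*rho(e_{2}), rho(e_{23}) = i*rho(e_{1}); with real blade coefficients the real parts of m0..m3 are the coefficients of 1, e_{1}, e_{2}, e_{3} and the imaginary parts give the bivectors (e_{23}: Im m1, e_{13}: -Im m2, e_{12}: Im m3).
Answer: 3 e_{1} - \frac{7}{4} e_{3} + \frac{5}{3} e_{12} + 6 e_{13}


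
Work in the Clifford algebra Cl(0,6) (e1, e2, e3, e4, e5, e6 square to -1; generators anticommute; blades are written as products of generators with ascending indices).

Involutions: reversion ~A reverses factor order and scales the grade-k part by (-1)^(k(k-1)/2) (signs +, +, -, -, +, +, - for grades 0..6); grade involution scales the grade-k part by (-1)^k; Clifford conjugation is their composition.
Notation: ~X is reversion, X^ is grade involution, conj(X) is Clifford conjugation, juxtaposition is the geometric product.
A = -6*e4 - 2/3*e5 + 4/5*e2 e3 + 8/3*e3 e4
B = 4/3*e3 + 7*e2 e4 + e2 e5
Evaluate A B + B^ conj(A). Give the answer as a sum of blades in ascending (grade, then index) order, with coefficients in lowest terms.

first term: -656/15*e2 + 32/9*e4 - 56/3*e2 e3 + 68/5*e3 e4 + 76/45*e3 e5 + 4/3*e2 e4 e5 + 8/3*e2 e3 e4 e5
second term: -208/5*e2 - 32/9*e4 - 56/3*e2 e3 - 12/5*e3 e4 - 4/45*e3 e5 - 4/3*e2 e4 e5 - 8/3*e2 e3 e4 e5
Answer: -256/3*e2 - 112/3*e2 e3 + 56/5*e3 e4 + 8/5*e3 e5


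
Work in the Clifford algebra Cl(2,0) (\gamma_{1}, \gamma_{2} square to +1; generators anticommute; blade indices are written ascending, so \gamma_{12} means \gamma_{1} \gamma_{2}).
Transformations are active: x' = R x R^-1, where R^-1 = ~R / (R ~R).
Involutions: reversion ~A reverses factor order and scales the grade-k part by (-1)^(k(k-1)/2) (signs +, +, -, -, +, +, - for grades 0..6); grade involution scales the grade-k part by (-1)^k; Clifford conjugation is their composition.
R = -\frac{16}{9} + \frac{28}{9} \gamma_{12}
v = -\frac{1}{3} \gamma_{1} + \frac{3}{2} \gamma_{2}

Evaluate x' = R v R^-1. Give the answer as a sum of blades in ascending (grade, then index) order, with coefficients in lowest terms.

~R = -\frac{16}{9} - \frac{28}{9} \gamma_{12}, and R ~R = \frac{1040}{81}, so R^-1 = ~R / (\frac{1040}{81}).
R v = \frac{142}{27} \gamma_{1} - \frac{44}{27} \gamma_{2}
Answer: -\frac{73}{65} \gamma_{1} - \frac{409}{390} \gamma_{2}


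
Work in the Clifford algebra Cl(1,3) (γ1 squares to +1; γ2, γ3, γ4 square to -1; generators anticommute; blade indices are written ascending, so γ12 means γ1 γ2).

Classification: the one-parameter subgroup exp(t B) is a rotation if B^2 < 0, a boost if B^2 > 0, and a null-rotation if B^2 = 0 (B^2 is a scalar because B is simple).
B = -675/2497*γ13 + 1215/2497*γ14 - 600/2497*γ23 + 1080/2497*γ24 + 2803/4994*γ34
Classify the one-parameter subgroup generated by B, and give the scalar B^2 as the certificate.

B^2 term by term: the squares give (-675/2497)^2*(γ13)^2 + (1215/2497)^2*(γ14)^2 + (-600/2497)^2*(γ23)^2 + (1080/2497)^2*(γ24)^2 + (2803/4994)^2*(γ34)^2 = 455625/6235009*(+1) + 1476225/6235009*(+1) + 360000/6235009*(-1) + 1166400/6235009*(-1) + 7856809/24940036*(-1) = -1/4 (each basis 2-blade squares to minus the product of its generators' squares); cross terms between blades sharing an index anticommute and cancel; the commuting (index-disjoint) pairs give grade-4 terms 2*c*c'*(blade product), which cancel blade by blade — γ1234: 1458000/6235009 - 1458000/6235009 = 0 — confirming B is simple. So B^2 = -1/4.
Answer: rotation, certificate B^2 = -1/4. No conjugation can change B^2 = -1/4; the sign gives the class.
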